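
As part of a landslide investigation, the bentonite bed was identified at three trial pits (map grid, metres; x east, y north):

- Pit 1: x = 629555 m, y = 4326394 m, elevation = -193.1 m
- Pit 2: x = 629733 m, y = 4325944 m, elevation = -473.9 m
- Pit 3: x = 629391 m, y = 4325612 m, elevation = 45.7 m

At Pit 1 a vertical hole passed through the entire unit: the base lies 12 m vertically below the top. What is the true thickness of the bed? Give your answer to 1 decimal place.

Let the plane be z = a·x + b·y + c.
Pit 2−Pit 1: 178a − 450b = −280.8;  Pit 3−Pit 1: −164a − 782b = 238.8.
Solving gives a = −1.53545, b = 0.01664.
|∇z| = √(a²+b²) = 1.53554, so dip δ = arctan(1.53554) = 56.93°.
True thickness = vertical thickness × cos δ = 12 × cos 56.93° = 6.5 m.

6.5 m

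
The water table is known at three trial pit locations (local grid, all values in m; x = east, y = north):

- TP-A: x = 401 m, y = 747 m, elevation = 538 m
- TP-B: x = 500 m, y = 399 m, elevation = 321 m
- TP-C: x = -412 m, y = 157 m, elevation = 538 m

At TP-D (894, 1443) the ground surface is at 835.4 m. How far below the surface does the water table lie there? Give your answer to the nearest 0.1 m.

122.6 m

Let the plane be z = a·x + b·y + c.
TP-B−TP-A: 99a − 348b = −217;  TP-C−TP-A: −813a − 590b = 0.
Solving gives a = −0.375087, b = 0.516857.
Then c = 538 − a·401 − b·747 = 302.32.
At (894, 1443): z_contact = −335.33 + 745.83 + 302.32 = 712.81 m.
Depth below ground = 835.4 − 712.81 = 122.6 m.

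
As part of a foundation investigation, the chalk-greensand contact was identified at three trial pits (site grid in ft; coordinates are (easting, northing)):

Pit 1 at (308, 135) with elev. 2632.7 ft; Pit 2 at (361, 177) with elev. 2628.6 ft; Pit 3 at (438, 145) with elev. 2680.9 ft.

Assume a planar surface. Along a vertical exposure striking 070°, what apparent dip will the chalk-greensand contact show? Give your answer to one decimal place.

Two edge vectors: Pit 1→Pit 2 = (53, 42, -4.1), Pit 1→Pit 3 = (130, 10, 48.2).
Normal n = (Pit 1→Pit 2) × (Pit 1→Pit 3) = (2065.4, -3087.6, -4930).
So ∂z/∂E = −n_x/n_z = 0.41895 and ∂z/∂N = −n_y/n_z = −0.62629.
Unit vector along 070° is (sin 70°, cos 70°) = (0.9397, 0.3420).
Slope in that direction = a·(0.9397) + b·(0.3420) = 0.17948.
Apparent dip = arctan|0.17948| = 10.2° (true dip is 37.0°, so apparent ≤ true as expected).

10.2°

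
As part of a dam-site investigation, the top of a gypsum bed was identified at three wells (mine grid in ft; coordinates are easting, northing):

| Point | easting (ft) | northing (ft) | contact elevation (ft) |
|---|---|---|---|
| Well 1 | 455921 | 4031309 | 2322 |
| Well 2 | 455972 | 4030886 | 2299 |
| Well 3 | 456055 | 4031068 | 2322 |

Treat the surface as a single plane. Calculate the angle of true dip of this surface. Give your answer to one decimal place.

Let the plane be z = a·easting + b·northing + c.
Well 2−Well 1: 51a − 423b = −23;  Well 3−Well 1: 134a − 241b = 0.
Solving gives a = 0.12487, b = 0.06943.
Gradient magnitude |∇z| = √(a² + b²) = √(0.01559 + 0.00482) = 0.14287.
True dip = arctan(0.14287) = 8.1°, dipping toward WSW (azimuth ≈ 241°).

8.1°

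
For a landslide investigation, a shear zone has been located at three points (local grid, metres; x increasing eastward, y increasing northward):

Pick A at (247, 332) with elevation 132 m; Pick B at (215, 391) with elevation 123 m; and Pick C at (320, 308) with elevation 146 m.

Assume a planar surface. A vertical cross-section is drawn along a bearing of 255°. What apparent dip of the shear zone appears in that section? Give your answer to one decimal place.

8.6°

Let the plane be z = a·x + b·y + c.
Pick B−Pick A: −32a + 59b = −9;  Pick C−Pick A: 73a − 24b = 14.
Solving gives a = 0.17237, b = −0.05906.
Unit vector along 255° is (sin 255°, cos 255°) = (-0.9659, -0.2588).
Slope in that direction = a·(-0.9659) + b·(-0.2588) = −0.15121.
Apparent dip = arctan|0.15121| = 8.6° (true dip is 10.3°, so apparent ≤ true as expected).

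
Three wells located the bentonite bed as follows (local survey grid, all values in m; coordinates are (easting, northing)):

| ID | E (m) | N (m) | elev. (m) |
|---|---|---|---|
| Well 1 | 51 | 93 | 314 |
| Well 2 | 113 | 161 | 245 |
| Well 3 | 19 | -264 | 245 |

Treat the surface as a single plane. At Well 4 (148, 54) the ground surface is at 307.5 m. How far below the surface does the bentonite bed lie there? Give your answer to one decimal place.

148.7 m

Two edge vectors: Well 1→Well 2 = (62, 68, -69), Well 1→Well 3 = (-32, -357, -69).
Normal n = (Well 1→Well 2) × (Well 1→Well 3) = (-29325, 6486, -19958).
So ∂z/∂E = −n_x/n_z = −1.46934 and ∂z/∂N = −n_y/n_z = 0.32498.
Intercept c from Well 1: 314 + 74.94 − 30.22 = 358.71.
At (148, 54): z_contact = −217.46 + 17.55 + 358.71 = 158.80 m.
Depth below ground = 307.5 − 158.80 = 148.7 m.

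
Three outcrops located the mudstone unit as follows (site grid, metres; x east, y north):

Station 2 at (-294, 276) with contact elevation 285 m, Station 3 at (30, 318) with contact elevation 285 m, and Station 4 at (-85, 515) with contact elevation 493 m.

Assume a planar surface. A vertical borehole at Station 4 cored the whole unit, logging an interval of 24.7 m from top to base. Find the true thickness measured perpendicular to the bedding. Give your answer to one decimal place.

17.6 m

Let the plane be z = a·x + b·y + c.
Station 3−Station 2: 324a + 42b = 0;  Station 4−Station 2: 209a + 239b = 208.
Solving gives a = −0.12724, b = 0.98156.
|∇z| = √(a²+b²) = 0.98977, so dip δ = arctan(0.98977) = 44.71°.
True thickness = vertical thickness × cos δ = 24.7 × cos 44.71° = 17.6 m.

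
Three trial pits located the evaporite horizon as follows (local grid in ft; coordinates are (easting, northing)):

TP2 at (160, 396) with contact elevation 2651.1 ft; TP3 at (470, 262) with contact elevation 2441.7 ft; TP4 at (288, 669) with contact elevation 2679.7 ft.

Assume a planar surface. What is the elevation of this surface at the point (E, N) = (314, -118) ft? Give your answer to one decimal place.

2390.3 ft

Two edge vectors: TP2→TP3 = (310, -134, -209.4), TP2→TP4 = (128, 273, 28.6).
Normal n = (TP2→TP3) × (TP2→TP4) = (53333.8, -35669.2, 101782).
So ∂z/∂E = −n_x/n_z = −0.52400 and ∂z/∂N = −n_y/n_z = 0.35045.
Intercept c from TP2: 2651.1 + 83.84 − 138.78 = 2596.16.
At (314, -118): z = −164.5 − 41.4 + 2596.16 = 2390.3 ft.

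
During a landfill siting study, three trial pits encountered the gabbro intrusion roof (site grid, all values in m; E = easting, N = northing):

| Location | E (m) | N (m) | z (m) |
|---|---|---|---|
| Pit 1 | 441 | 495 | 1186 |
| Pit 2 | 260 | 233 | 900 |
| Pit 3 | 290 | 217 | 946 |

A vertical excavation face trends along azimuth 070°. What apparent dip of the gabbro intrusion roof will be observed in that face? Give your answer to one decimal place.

Two edge vectors: Pit 1→Pit 2 = (-181, -262, -286), Pit 1→Pit 3 = (-151, -278, -240).
Normal n = (Pit 1→Pit 2) × (Pit 1→Pit 3) = (-16628, -254, 10756).
So ∂z/∂E = −n_x/n_z = 1.54593 and ∂z/∂N = −n_y/n_z = 0.02361.
Unit vector along 070° is (sin 70°, cos 70°) = (0.9397, 0.3420).
Slope in that direction = a·(0.9397) + b·(0.3420) = 1.46077.
Apparent dip = arctan|1.46077| = 55.6° (true dip is 57.1°, so apparent ≤ true as expected).

55.6°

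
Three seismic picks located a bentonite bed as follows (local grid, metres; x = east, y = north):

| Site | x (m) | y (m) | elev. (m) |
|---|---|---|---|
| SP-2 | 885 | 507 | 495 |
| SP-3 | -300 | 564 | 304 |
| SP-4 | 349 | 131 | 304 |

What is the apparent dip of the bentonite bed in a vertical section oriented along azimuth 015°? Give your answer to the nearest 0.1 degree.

16.5°

Let the plane be z = a·x + b·y + c.
SP-3−SP-2: −1185a + 57b = −191;  SP-4−SP-2: −536a − 376b = −191.
Solving gives a = 0.17370, b = 0.26036.
Unit vector along 015° is (sin 15°, cos 15°) = (0.2588, 0.9659).
Slope in that direction = a·(0.2588) + b·(0.9659) = 0.29644.
Apparent dip = arctan|0.29644| = 16.5° (true dip is 17.4°, so apparent ≤ true as expected).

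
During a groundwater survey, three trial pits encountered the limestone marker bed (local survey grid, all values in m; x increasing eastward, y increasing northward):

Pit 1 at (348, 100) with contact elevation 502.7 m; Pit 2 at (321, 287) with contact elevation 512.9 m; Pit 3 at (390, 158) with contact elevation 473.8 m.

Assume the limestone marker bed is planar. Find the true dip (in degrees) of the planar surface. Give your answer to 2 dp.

32.52°

Two edge vectors: Pit 1→Pit 2 = (-27, 187, 10.2), Pit 1→Pit 3 = (42, 58, -28.9).
Normal n = (Pit 1→Pit 2) × (Pit 1→Pit 3) = (-5995.9, -351.9, -9420).
So ∂z/∂x = −n_x/n_z = −0.63651 and ∂z/∂y = −n_y/n_z = −0.03736.
Gradient magnitude |∇z| = √(a² + b²) = √(0.40514 + 0.00140) = 0.63760.
True dip = arctan(0.63760) = 32.52°, dipping toward E (azimuth ≈ 087°).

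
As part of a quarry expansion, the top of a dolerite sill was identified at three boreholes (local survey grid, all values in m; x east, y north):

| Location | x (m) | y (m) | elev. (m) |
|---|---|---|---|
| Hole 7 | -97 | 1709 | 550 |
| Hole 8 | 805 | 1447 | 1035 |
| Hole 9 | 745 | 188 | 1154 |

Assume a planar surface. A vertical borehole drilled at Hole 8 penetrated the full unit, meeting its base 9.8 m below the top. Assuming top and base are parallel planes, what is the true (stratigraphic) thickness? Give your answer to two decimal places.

Let the plane be z = a·x + b·y + c.
Hole 8−Hole 7: 902a − 262b = 485;  Hole 9−Hole 7: 842a − 1521b = 604.
Solving gives a = 0.50327, b = −0.11850.
|∇z| = √(a²+b²) = 0.51704, so dip δ = arctan(0.51704) = 27.34°.
True thickness = vertical thickness × cos δ = 9.8 × cos 27.34° = 8.71 m.

8.71 m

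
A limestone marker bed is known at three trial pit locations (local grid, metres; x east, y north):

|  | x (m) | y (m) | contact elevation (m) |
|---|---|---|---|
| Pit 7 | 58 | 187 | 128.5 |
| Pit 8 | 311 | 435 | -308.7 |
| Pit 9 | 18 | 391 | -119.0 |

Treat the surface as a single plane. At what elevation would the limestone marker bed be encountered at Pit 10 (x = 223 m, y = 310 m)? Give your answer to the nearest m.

Two edge vectors: Pit 7→Pit 8 = (253, 248, -437.2), Pit 7→Pit 9 = (-40, 204, -247.5).
Normal n = (Pit 7→Pit 8) × (Pit 7→Pit 9) = (27808.8, 80105.5, 61532).
So ∂z/∂x = −n_x/n_z = −0.45194 and ∂z/∂y = −n_y/n_z = −1.30185.
Intercept c from Pit 7: 128.5 + 26.21 + 243.45 = 398.16.
At (223, 310): z = −100.8 − 403.6 + 398.16 = -106.2 m.

-106 m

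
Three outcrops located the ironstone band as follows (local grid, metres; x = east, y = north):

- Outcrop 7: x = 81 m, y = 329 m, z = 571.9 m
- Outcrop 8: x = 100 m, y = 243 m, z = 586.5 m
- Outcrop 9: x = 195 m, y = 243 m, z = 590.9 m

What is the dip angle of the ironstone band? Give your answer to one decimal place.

9.4°

Two edge vectors: Outcrop 7→Outcrop 8 = (19, -86, 14.6), Outcrop 7→Outcrop 9 = (114, -86, 19).
Normal n = (Outcrop 7→Outcrop 8) × (Outcrop 7→Outcrop 9) = (-378.4, 1303.4, 8170).
So ∂z/∂x = −n_x/n_z = 0.04632 and ∂z/∂y = −n_y/n_z = −0.15953.
Gradient magnitude |∇z| = √(a² + b²) = √(0.00215 + 0.02545) = 0.16612.
True dip = arctan(0.16612) = 9.4°, dipping toward NNW (azimuth ≈ 344°).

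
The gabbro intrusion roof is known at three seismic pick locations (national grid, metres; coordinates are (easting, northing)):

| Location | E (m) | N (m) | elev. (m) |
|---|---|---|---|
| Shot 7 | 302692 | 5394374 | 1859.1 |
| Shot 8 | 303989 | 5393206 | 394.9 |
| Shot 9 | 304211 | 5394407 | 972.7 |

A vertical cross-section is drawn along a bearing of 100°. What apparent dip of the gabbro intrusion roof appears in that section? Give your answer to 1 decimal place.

34.6°

Two edge vectors: Shot 7→Shot 8 = (1297, -1168, -1464.2), Shot 7→Shot 9 = (1519, 33, -886.4).
Normal n = (Shot 7→Shot 8) × (Shot 7→Shot 9) = (1083633.8, -1074459, 1816993).
So ∂z/∂E = −n_x/n_z = −0.59639 and ∂z/∂N = −n_y/n_z = 0.59134.
Unit vector along 100° is (sin 100°, cos 100°) = (0.9848, -0.1736).
Slope in that direction = a·(0.9848) + b·(-0.1736) = −0.69001.
Apparent dip = arctan|0.69001| = 34.6° (true dip is 40.0°, so apparent ≤ true as expected).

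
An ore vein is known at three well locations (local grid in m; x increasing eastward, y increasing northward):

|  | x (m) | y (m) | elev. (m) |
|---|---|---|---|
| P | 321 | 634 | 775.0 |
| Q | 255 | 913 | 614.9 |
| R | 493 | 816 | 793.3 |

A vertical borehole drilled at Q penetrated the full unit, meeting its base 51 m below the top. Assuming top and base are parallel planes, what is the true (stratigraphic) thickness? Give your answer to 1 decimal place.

41.4 m

Two edge vectors: P→Q = (-66, 279, -160.1), P→R = (172, 182, 18.3).
Normal n = (P→Q) × (P→R) = (34243.9, -26329.4, -60000).
So ∂z/∂x = −n_x/n_z = 0.57073 and ∂z/∂y = −n_y/n_z = −0.43882.
|∇z| = √(a²+b²) = 0.71993, so dip δ = arctan(0.71993) = 35.75°.
True thickness = vertical thickness × cos δ = 51 × cos 35.75° = 41.4 m.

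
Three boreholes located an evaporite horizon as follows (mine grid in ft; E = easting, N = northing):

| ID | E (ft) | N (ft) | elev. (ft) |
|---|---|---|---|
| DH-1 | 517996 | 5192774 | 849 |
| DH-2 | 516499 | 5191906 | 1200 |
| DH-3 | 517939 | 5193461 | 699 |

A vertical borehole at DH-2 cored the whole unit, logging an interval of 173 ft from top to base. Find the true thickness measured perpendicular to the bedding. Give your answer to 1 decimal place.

167.9 ft

Let the plane be z = a·E + b·N + c.
DH-2−DH-1: −1497a − 868b = 351;  DH-3−DH-1: −57a + 687b = −150.
Solving gives a = −0.10292, b = −0.22688.
|∇z| = √(a²+b²) = 0.24913, so dip δ = arctan(0.24913) = 13.99°.
True thickness = vertical thickness × cos δ = 173 × cos 13.99° = 167.9 ft.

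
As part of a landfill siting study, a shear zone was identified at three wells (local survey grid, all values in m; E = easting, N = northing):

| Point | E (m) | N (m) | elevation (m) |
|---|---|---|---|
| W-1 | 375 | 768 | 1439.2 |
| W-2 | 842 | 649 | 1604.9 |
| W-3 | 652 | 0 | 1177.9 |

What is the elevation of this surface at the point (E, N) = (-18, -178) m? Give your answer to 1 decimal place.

760.4 m

Two edge vectors: W-1→W-2 = (467, -119, 165.7), W-1→W-3 = (277, -768, -261.3).
Normal n = (W-1→W-2) × (W-1→W-3) = (158352.3, 167926, -325693).
So ∂z/∂E = −n_x/n_z = 0.48620 and ∂z/∂N = −n_y/n_z = 0.51560.
Intercept c from W-1: 1439.2 − 182.33 − 395.98 = 860.90.
At (-18, -178): z = −8.8 − 91.8 + 860.90 = 760.4 m.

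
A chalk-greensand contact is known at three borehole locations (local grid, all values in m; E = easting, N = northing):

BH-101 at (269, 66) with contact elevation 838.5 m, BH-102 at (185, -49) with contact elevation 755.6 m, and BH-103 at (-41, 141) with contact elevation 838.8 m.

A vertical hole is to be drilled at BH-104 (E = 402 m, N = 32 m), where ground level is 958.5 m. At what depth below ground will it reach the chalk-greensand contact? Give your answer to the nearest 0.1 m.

121.2 m

Two edge vectors: BH-101→BH-102 = (-84, -115, -82.9), BH-101→BH-103 = (-310, 75, 0.3).
Normal n = (BH-101→BH-102) × (BH-101→BH-103) = (6183, 25724.2, -41950).
So ∂z/∂E = −n_x/n_z = 0.14739 and ∂z/∂N = −n_y/n_z = 0.61321.
Intercept c from BH-101: 838.5 − 39.65 − 40.47 = 758.38.
At (402, 32): z_contact = 59.25 + 19.62 + 758.38 = 837.25 m.
Depth below ground = 958.5 − 837.25 = 121.2 m.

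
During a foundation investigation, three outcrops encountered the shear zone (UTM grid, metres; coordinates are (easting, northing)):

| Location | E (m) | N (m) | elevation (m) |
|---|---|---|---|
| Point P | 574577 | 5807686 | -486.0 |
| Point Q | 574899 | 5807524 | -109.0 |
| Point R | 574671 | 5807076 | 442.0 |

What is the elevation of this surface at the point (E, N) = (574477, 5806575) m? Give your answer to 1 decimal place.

Let the plane be z = a·E + b·N + c.
Point Q−Point P: 322a − 162b = 377;  Point R−Point P: 94a − 610b = 928.
Solving gives a = 0.439500640, b = −1.453585147.
Then c = -486 − a·574577 − b·5807686 = 8188953.15.
At (574477, 5806575): z = 252483.0 − 8440351.2 + 8188953.15 = 1085.0 m.

1085.0 m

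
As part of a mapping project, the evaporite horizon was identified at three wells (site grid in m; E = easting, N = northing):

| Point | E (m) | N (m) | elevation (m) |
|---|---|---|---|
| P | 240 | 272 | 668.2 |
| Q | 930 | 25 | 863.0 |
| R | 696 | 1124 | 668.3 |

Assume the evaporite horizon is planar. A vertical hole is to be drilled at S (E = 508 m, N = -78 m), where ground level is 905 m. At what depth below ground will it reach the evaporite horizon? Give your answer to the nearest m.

Let the plane be z = a·E + b·N + c.
Q−P: 690a − 247b = 194.8;  R−P: 456a + 852b = 0.1.
Solving gives a = 0.23696, b = −0.12671.
Then c = 668.2 − a·240 − b·272 = 645.79.
At (508, -78): z_contact = 120.4 + 9.9 + 645.79 = 776.1 m.
Depth below ground = 905 − 776.1 = 129 m.

129 m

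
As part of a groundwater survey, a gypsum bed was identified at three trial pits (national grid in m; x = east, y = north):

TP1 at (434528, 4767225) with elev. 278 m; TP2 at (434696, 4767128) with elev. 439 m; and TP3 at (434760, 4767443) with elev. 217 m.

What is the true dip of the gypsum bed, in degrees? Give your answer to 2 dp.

43.36°

Two edge vectors: TP1→TP2 = (168, -97, 161), TP1→TP3 = (232, 218, -61).
Normal n = (TP1→TP2) × (TP1→TP3) = (-29181, 47600, 59128).
So ∂z/∂x = −n_x/n_z = 0.49352 and ∂z/∂y = −n_y/n_z = −0.80503.
Gradient magnitude |∇z| = √(a² + b²) = √(0.24356 + 0.64808) = 0.94427.
True dip = arctan(0.94427) = 43.36°, dipping toward NNW (azimuth ≈ 328°).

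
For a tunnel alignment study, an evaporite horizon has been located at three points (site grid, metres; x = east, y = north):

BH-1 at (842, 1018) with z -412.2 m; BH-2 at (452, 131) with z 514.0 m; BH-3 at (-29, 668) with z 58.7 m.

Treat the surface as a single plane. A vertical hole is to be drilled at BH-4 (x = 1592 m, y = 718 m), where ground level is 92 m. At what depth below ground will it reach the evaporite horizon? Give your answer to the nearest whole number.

Let the plane be z = a·x + b·y + c.
BH-2−BH-1: −390a − 887b = 926.2;  BH-3−BH-1: −871a − 350b = 470.9.
Solving gives a = −0.14702, b = −0.97955.
Then c = -412.2 − a·842 − b·1018 = 708.78.
At (1592, 718): z_contact = −234.1 − 703.3 + 708.78 = -228.6 m.
Depth below ground = 92 − (-228.6) = 321 m.

321 m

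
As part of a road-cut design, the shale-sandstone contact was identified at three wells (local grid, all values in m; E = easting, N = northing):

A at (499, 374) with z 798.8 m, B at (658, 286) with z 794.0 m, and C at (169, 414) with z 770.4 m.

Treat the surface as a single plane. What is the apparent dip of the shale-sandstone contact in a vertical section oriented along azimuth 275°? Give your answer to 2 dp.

5.41°

Let the plane be z = a·E + b·N + c.
B−A: 159a − 88b = −4.8;  C−A: −330a + 40b = −28.4.
Solving gives a = 0.11866, b = 0.26894.
Unit vector along 275° is (sin 275°, cos 275°) = (-0.9962, 0.0872).
Slope in that direction = a·(-0.9962) + b·(0.0872) = −0.09477.
Apparent dip = arctan|0.09477| = 5.41° (true dip is 16.4°, so apparent ≤ true as expected).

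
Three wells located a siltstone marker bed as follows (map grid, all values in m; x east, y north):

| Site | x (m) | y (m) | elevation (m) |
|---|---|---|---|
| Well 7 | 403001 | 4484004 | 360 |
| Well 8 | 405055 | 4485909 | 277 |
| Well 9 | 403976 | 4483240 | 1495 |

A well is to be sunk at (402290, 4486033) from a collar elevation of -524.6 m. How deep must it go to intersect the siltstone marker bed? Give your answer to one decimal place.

Two edge vectors: Well 7→Well 8 = (2054, 1905, -83), Well 7→Well 9 = (975, -764, 1135).
Normal n = (Well 7→Well 8) × (Well 7→Well 9) = (2098763, -2412215, -3426631).
So ∂z/∂x = −n_x/n_z = 0.612485850 and ∂z/∂y = −n_y/n_z = −0.703961121.
Intercept c from Well 7: 360 − 246832.41 + 3156564.48 = 2910092.07.
At (402290, 4486033): z_contact = 246396.93 − 3157992.82 + 2910092.07 = -1503.81 m.
Depth below ground = -524.6 − (-1503.81) = 979.2 m.

979.2 m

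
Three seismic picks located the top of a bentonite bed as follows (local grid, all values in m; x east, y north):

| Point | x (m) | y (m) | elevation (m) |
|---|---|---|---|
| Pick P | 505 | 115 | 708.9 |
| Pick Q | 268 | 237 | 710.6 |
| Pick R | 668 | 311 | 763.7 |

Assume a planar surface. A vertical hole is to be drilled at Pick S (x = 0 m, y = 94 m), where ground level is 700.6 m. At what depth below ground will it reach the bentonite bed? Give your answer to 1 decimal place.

44.3 m

Let the plane be z = a·x + b·y + c.
Pick Q−Pick P: −237a + 122b = 1.7;  Pick R−Pick P: 163a + 196b = 54.8.
Solving gives a = 0.09576, b = 0.19996.
Then c = 708.9 − a·505 − b·115 = 637.55.
At (0, 94): z_contact = 0.00 + 18.80 + 637.55 = 656.34 m.
Depth below ground = 700.6 − 656.34 = 44.3 m.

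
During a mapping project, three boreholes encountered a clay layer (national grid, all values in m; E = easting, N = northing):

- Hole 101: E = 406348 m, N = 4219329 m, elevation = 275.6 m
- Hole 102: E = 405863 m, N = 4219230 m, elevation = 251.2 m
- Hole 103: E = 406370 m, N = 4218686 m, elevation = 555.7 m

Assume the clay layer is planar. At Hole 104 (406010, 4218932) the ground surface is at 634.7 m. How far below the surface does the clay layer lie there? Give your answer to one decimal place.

Two edge vectors: Hole 101→Hole 102 = (-485, -99, -24.4), Hole 101→Hole 103 = (22, -643, 280.1).
Normal n = (Hole 101→Hole 102) × (Hole 101→Hole 103) = (-43419.1, 135311.7, 314033).
So ∂z/∂E = −n_x/n_z = 0.138262858 and ∂z/∂N = −n_y/n_z = −0.430883697.
Intercept c from Hole 101: 275.6 − 56182.84 + 1818040.08 = 1762132.84.
At (406010, 4218932): z_contact = 56136.10 − 1817869.02 + 1762132.84 = 399.93 m.
Depth below ground = 634.7 − 399.93 = 234.8 m.

234.8 m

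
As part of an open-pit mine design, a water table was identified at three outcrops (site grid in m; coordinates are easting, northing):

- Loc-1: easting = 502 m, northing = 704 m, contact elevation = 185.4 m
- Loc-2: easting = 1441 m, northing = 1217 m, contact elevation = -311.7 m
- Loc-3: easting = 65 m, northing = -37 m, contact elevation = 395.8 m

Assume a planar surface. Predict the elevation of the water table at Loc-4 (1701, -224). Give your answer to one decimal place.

Two edge vectors: Loc-1→Loc-2 = (939, 513, -497.1), Loc-1→Loc-3 = (-437, -741, 210.4).
Normal n = (Loc-1→Loc-2) × (Loc-1→Loc-3) = (-260415.9, 19667.1, -471618).
So ∂z/∂easting = −n_x/n_z = −0.552175 and ∂z/∂northing = −n_y/n_z = 0.041701.
Intercept c from Loc-1: 185.4 + 277.19 − 29.36 = 433.23.
At (1701, -224): z = −939.3 − 9.3 + 433.23 = -515.4 m.

-515.4 m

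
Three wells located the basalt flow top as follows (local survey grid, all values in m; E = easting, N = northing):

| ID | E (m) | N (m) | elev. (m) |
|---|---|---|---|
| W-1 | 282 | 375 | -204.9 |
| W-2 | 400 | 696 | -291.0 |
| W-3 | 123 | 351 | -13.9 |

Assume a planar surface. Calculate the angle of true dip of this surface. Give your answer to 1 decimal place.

Two edge vectors: W-1→W-2 = (118, 321, -86.1), W-1→W-3 = (-159, -24, 191).
Normal n = (W-1→W-2) × (W-1→W-3) = (59244.6, -8848.1, 48207).
So ∂z/∂E = −n_x/n_z = −1.22896 and ∂z/∂N = −n_y/n_z = 0.18354.
Gradient magnitude |∇z| = √(a² + b²) = √(1.51035 + 0.03369) = 1.24259.
True dip = arctan(1.24259) = 51.2°, dipping toward E (azimuth ≈ 098°).

51.2°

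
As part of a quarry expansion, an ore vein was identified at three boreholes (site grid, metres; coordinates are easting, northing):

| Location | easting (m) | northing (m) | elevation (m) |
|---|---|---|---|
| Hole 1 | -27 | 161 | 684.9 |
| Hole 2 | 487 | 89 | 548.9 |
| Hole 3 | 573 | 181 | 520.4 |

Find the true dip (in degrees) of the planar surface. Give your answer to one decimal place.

15.5°

Let the plane be z = a·easting + b·northing + c.
Hole 2−Hole 1: 514a − 72b = −136;  Hole 3−Hole 1: 600a + 20b = −164.5.
Solving gives a = −0.27233, b = −0.05522.
Gradient magnitude |∇z| = √(a² + b²) = √(0.07416 + 0.00305) = 0.27787.
True dip = arctan(0.27787) = 15.5°, dipping toward ENE (azimuth ≈ 079°).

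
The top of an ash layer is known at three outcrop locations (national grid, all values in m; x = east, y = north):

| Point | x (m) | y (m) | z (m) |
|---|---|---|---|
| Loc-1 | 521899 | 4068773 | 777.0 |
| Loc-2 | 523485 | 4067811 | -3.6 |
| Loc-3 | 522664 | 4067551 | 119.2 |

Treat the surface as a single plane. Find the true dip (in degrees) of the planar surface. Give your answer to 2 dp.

Two edge vectors: Loc-1→Loc-2 = (1586, -962, -780.6), Loc-1→Loc-3 = (765, -1222, -657.8).
Normal n = (Loc-1→Loc-2) × (Loc-1→Loc-3) = (-321089.6, 446111.8, -1202162).
So ∂z/∂x = −n_x/n_z = −0.26709 and ∂z/∂y = −n_y/n_z = 0.37109.
Gradient magnitude |∇z| = √(a² + b²) = √(0.07134 + 0.13771) = 0.45722.
True dip = arctan(0.45722) = 24.57°, dipping toward SE (azimuth ≈ 144°).

24.57°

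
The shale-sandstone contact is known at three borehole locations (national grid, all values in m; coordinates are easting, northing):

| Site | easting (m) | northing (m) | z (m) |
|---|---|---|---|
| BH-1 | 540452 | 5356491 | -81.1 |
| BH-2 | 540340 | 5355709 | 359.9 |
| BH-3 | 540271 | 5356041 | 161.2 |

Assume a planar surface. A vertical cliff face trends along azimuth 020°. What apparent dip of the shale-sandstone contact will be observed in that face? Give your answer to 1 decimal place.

27.0°

Let the plane be z = a·easting + b·northing + c.
BH-2−BH-1: −112a − 782b = 441;  BH-3−BH-1: −181a − 450b = 242.3.
Solving gives a = 0.09843, b = −0.57804.
Unit vector along 020° is (sin 20°, cos 20°) = (0.3420, 0.9397).
Slope in that direction = a·(0.3420) + b·(0.9397) = −0.50951.
Apparent dip = arctan|0.50951| = 27.0° (true dip is 30.4°, so apparent ≤ true as expected).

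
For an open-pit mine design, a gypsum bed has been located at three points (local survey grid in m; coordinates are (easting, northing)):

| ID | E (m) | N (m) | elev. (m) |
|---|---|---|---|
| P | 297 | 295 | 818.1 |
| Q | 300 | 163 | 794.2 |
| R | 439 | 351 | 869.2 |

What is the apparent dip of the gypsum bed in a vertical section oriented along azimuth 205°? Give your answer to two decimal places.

16.21°

Let the plane be z = a·E + b·N + c.
Q−P: 3a − 132b = −23.9;  R−P: 142a + 56b = 51.1.
Solving gives a = 0.28589, b = 0.18756.
Unit vector along 205° is (sin 205°, cos 205°) = (-0.4226, -0.9063).
Slope in that direction = a·(-0.4226) + b·(-0.9063) = −0.29081.
Apparent dip = arctan|0.29081| = 16.21° (true dip is 18.9°, so apparent ≤ true as expected).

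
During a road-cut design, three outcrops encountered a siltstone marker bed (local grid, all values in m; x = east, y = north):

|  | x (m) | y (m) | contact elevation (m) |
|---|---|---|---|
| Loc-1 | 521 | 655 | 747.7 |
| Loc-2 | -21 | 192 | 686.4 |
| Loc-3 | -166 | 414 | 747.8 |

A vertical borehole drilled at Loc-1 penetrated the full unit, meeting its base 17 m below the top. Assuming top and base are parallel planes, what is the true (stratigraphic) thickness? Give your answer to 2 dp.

Let the plane be z = a·x + b·y + c.
Loc-2−Loc-1: −542a − 463b = −61.3;  Loc-3−Loc-1: −687a − 241b = 0.1.
Solving gives a = −0.07906, b = 0.22494.
|∇z| = √(a²+b²) = 0.23843, so dip δ = arctan(0.23843) = 13.41°.
True thickness = vertical thickness × cos δ = 17 × cos 13.41° = 16.54 m.

16.54 m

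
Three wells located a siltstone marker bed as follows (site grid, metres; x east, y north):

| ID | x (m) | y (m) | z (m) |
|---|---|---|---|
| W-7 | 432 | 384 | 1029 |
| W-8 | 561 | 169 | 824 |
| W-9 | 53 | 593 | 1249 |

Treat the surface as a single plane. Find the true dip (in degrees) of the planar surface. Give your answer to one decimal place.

Let the plane be z = a·x + b·y + c.
W-8−W-7: 129a − 215b = −205;  W-9−W-7: −379a + 209b = 220.
Solving gives a = −0.08171, b = 0.90446.
Gradient magnitude |∇z| = √(a² + b²) = √(0.00668 + 0.81806) = 0.90815.
True dip = arctan(0.90815) = 42.2°, dipping toward S (azimuth ≈ 175°).

42.2°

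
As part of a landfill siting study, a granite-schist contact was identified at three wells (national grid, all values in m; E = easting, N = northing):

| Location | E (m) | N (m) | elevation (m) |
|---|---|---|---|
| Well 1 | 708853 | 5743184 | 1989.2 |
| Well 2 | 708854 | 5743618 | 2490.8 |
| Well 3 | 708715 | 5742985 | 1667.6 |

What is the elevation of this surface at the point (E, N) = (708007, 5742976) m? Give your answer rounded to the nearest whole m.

Let the plane be z = a·E + b·N + c.
Well 2−Well 1: 1a + 434b = 501.6;  Well 3−Well 1: −138a − 199b = −321.6.
Solving gives a = 0.66600774, b = 1.15422579.
Then c = 1989.2 − a·708853 − b·5743184 = −7099043.47.
At (708007, 5742976): z = 471538.1 + 6628691.0 − 7099043.47 = 1185.7 m.

1186 m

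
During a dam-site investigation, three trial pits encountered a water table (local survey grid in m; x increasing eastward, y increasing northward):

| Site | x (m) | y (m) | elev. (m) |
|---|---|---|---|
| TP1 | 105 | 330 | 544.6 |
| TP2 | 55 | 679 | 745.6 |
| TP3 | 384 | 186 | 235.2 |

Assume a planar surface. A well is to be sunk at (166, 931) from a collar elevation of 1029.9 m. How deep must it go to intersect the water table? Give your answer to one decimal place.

268.1 m

Let the plane be z = a·x + b·y + c.
TP2−TP1: −50a + 349b = 201;  TP3−TP1: 279a − 144b = −309.4.
Solving gives a = −0.87652, b = 0.45036.
Then c = 544.6 − a·105 − b·330 = 488.02.
At (166, 931): z_contact = −145.50 + 419.28 + 488.02 = 761.80 m.
Depth below ground = 1029.9 − 761.80 = 268.1 m.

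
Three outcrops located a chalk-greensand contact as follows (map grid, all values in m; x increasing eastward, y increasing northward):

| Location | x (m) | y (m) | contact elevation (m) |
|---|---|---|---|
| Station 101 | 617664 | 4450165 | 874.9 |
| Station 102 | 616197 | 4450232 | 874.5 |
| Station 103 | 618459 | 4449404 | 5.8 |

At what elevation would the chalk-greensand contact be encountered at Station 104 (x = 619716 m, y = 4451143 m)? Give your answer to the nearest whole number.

Two edge vectors: Station 101→Station 102 = (-1467, 67, -0.4), Station 101→Station 103 = (795, -761, -869.1).
Normal n = (Station 101→Station 102) × (Station 101→Station 103) = (-58534.1, -1275287.7, 1063122).
So ∂z/∂x = −n_x/n_z = 0.05505869 and ∂z/∂y = −n_y/n_z = 1.19956853.
Intercept c from Station 101: 874.9 − 34007.77 − 5338277.91 = −5371410.78.
At (619716, 4451143): z = 34120.7 + 5339451.1 − 5371410.78 = 2161.1 m.

2161 m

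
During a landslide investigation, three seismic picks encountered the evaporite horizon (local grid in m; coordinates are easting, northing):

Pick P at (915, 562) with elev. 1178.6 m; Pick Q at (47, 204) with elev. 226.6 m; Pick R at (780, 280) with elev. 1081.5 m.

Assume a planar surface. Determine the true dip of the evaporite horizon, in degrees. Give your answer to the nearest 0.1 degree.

50.4°

Two edge vectors: Pick P→Pick Q = (-868, -358, -952), Pick P→Pick R = (-135, -282, -97.1).
Normal n = (Pick P→Pick Q) × (Pick P→Pick R) = (-233702.2, 44237.2, 196446).
So ∂z/∂easting = −n_x/n_z = 1.18965 and ∂z/∂northing = −n_y/n_z = −0.22519.
Gradient magnitude |∇z| = √(a² + b²) = √(1.41527 + 0.05071) = 1.21078.
True dip = arctan(1.21078) = 50.4°, dipping toward W (azimuth ≈ 281°).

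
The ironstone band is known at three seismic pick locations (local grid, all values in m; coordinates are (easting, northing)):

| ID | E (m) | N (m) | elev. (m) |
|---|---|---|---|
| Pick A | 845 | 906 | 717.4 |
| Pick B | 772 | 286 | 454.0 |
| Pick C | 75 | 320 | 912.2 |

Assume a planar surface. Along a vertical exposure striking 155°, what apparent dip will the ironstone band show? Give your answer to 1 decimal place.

35.8°

Let the plane be z = a·E + b·N + c.
Pick B−Pick A: −73a − 620b = −263.4;  Pick C−Pick A: −770a − 586b = 194.8.
Solving gives a = −0.63303, b = 0.49937.
Unit vector along 155° is (sin 155°, cos 155°) = (0.4226, -0.9063).
Slope in that direction = a·(0.4226) + b·(-0.9063) = −0.72012.
Apparent dip = arctan|0.72012| = 35.8° (true dip is 38.9°, so apparent ≤ true as expected).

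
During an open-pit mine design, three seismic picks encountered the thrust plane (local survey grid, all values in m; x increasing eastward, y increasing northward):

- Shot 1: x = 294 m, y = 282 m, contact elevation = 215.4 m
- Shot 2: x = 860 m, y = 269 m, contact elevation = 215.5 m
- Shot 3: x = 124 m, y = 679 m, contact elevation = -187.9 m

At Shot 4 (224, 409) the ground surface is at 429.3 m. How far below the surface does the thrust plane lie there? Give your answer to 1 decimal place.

342.6 m

Let the plane be z = a·x + b·y + c.
Shot 2−Shot 1: 566a − 13b = 0.1;  Shot 3−Shot 1: −170a + 397b = −403.3.
Solving gives a = −0.02339, b = −1.02588.
Then c = 215.4 − a·294 − b·282 = 511.57.
At (224, 409): z_contact = −5.24 − 419.59 + 511.57 = 86.75 m.
Depth below ground = 429.3 − 86.75 = 342.6 m.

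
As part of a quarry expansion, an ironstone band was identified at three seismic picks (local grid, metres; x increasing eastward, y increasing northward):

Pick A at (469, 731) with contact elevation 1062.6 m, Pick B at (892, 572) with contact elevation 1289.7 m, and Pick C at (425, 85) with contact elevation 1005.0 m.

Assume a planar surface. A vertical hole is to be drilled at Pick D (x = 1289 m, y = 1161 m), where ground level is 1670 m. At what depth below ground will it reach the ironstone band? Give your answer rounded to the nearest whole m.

Two edge vectors: Pick A→Pick B = (423, -159, 227.1), Pick A→Pick C = (-44, -646, -57.6).
Normal n = (Pick A→Pick B) × (Pick A→Pick C) = (155865, 14372.4, -280254).
So ∂z/∂x = −n_x/n_z = 0.55616 and ∂z/∂y = −n_y/n_z = 0.05128.
Intercept c from Pick A: 1062.6 − 260.84 − 37.49 = 764.27.
At (1289, 1161): z_contact = 716.9 + 59.5 + 764.27 = 1540.7 m.
Depth below ground = 1670 − 1540.7 = 129 m.

129 m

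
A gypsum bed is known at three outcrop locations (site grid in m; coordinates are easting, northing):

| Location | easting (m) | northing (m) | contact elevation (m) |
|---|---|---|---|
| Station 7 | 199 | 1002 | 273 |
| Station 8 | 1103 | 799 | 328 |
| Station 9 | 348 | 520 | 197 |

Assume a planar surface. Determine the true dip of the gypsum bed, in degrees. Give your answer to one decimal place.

Let the plane be z = a·easting + b·northing + c.
Station 8−Station 7: 904a − 203b = 55;  Station 9−Station 7: 149a − 482b = −76.
Solving gives a = 0.10343, b = 0.18965.
Gradient magnitude |∇z| = √(a² + b²) = √(0.01070 + 0.03597) = 0.21602.
True dip = arctan(0.21602) = 12.2°, dipping toward SSW (azimuth ≈ 209°).

12.2°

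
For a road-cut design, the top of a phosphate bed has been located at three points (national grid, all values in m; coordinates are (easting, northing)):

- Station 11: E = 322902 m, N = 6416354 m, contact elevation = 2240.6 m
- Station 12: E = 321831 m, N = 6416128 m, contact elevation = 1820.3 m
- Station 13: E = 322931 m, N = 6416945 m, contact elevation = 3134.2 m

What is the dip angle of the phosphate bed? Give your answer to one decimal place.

Let the plane be z = a·E + b·N + c.
Station 12−Station 11: −1071a − 226b = −420.3;  Station 13−Station 11: 29a + 591b = 893.6.
Solving gives a = 0.07414, b = 1.50838.
Gradient magnitude |∇z| = √(a² + b²) = √(0.00550 + 2.27520) = 1.51020.
True dip = arctan(1.51020) = 56.5°, dipping toward S (azimuth ≈ 183°).

56.5°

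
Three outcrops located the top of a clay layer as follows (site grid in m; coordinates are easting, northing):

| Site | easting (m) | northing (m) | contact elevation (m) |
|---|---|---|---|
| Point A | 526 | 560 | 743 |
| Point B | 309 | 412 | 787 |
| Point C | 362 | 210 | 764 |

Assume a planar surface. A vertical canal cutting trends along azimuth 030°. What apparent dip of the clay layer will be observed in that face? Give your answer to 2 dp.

4.25°

Let the plane be z = a·easting + b·northing + c.
Point B−Point A: −217a − 148b = 44;  Point C−Point A: −164a − 350b = 21.
Solving gives a = −0.23786, b = 0.05145.
Unit vector along 030° is (sin 30°, cos 30°) = (0.5000, 0.8660).
Slope in that direction = a·(0.5000) + b·(0.8660) = −0.07437.
Apparent dip = arctan|0.07437| = 4.25° (true dip is 13.7°, so apparent ≤ true as expected).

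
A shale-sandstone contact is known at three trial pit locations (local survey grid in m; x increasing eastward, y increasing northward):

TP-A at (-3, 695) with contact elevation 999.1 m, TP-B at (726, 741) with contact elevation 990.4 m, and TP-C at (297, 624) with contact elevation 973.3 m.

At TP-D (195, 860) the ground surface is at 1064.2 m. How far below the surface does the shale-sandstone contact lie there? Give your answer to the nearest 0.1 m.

Let the plane be z = a·x + b·y + c.
TP-B−TP-A: 729a + 46b = −8.7;  TP-C−TP-A: 300a − 71b = −25.8.
Solving gives a = −0.02752, b = 0.24708.
Then c = 999.1 − a·-3 − b·695 = 827.30.
At (195, 860): z_contact = −5.37 + 212.49 + 827.30 = 1034.42 m.
Depth below ground = 1064.2 − 1034.42 = 29.8 m.

29.8 m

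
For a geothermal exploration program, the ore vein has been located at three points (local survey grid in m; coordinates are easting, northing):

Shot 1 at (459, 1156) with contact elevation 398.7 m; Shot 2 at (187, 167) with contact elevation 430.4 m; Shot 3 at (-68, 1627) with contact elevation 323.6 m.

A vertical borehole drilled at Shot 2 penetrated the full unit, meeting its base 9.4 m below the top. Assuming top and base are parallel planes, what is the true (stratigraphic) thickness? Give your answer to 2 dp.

Two edge vectors: Shot 1→Shot 2 = (-272, -989, 31.7), Shot 1→Shot 3 = (-527, 471, -75.1).
Normal n = (Shot 1→Shot 2) × (Shot 1→Shot 3) = (59343.2, -37133.1, -649315).
So ∂z/∂easting = −n_x/n_z = 0.09139 and ∂z/∂northing = −n_y/n_z = −0.05719.
|∇z| = √(a²+b²) = 0.10781, so dip δ = arctan(0.10781) = 6.15°.
True thickness = vertical thickness × cos δ = 9.4 × cos 6.15° = 9.35 m.

9.35 m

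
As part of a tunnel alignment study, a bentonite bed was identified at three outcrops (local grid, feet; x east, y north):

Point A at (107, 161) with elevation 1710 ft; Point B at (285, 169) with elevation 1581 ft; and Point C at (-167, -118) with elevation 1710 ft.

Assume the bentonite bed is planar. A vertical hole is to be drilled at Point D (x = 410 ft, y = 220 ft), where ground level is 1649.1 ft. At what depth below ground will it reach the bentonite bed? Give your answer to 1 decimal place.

124.9 ft

Two edge vectors: Point A→Point B = (178, 8, -129), Point A→Point C = (-274, -279, 0).
Normal n = (Point A→Point B) × (Point A→Point C) = (-35991, 35346, -47470).
So ∂z/∂x = −n_x/n_z = −0.75818 and ∂z/∂y = −n_y/n_z = 0.74460.
Intercept c from Point A: 1710 + 81.13 − 119.88 = 1671.25.
At (410, 220): z_contact = −310.86 + 163.81 + 1671.25 = 1524.20 ft.
Depth below ground = 1649.1 − 1524.20 = 124.9 ft.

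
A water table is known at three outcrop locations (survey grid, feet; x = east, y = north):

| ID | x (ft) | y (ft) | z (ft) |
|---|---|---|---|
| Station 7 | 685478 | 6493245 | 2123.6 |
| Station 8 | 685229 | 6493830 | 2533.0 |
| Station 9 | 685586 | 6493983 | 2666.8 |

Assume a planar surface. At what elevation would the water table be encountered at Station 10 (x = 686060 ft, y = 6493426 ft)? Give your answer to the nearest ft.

2292 ft

Two edge vectors: Station 7→Station 8 = (-249, 585, 409.4), Station 7→Station 9 = (108, 738, 543.2).
Normal n = (Station 7→Station 8) × (Station 7→Station 9) = (15634.8, 179472, -246942).
So ∂z/∂x = −n_x/n_z = 0.06331365 and ∂z/∂y = −n_y/n_z = 0.72677795.
Intercept c from Station 7: 2123.6 − 43400.12 − 4719147.28 = −4760423.79.
At (686060, 6493426): z = 43437.0 + 4719278.8 − 4760423.79 = 2292.0 ft.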